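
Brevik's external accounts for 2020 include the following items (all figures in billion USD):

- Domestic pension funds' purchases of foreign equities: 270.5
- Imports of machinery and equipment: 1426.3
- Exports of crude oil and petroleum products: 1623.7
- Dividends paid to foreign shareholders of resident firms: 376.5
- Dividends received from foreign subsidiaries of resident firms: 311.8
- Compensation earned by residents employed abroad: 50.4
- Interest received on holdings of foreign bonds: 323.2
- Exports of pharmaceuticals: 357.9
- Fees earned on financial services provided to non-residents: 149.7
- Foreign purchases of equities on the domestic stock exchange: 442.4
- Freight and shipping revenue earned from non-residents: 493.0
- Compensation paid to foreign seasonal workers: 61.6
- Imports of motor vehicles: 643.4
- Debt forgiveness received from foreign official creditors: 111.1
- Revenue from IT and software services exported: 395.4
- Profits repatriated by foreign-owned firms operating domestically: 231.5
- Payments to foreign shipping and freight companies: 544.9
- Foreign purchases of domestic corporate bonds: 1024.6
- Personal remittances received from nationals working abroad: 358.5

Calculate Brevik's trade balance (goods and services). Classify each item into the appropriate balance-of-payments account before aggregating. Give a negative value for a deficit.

405.1

Goods: -643.4 + 357.9 - 1426.3 + 1623.7 = -88.1
Services: 149.7 + 395.4 + 493.0 - 544.9 = 493.2
Trade balance = -88.1 + 493.2 = 405.1
(Excluded from the trade balance — financial account: domestic pension funds' purchases of foreign equities 270.5, foreign purchases of equities on the domestic stock exchange 442.4, foreign purchases of domestic corporate bonds 1024.6; primary income: dividends paid to foreign shareholders of resident firms 376.5, dividends received from foreign subsidiaries of resident firms 311.8, compensation earned by residents employed abroad 50.4, interest received on holdings of foreign bonds 323.2, compensation paid to foreign seasonal workers 61.6, profits repatriated by foreign-owned firms operating domestically 231.5; capital account: debt forgiveness received from foreign official creditors 111.1; secondary income: personal remittances received from nationals working abroad 358.5.)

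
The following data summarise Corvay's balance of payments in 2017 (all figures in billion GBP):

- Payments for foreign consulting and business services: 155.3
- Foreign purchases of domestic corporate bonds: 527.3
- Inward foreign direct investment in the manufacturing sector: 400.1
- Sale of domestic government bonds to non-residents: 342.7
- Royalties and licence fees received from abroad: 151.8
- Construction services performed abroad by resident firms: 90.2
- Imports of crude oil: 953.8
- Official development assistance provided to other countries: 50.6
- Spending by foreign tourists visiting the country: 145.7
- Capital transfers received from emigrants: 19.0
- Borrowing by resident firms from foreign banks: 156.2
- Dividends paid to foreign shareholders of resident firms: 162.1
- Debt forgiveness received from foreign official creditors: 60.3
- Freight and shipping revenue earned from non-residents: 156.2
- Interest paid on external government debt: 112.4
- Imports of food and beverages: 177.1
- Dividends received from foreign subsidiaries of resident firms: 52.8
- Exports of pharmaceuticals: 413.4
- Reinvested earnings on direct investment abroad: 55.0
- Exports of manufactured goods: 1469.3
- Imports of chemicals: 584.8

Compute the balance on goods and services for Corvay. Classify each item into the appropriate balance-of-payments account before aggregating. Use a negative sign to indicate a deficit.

Goods: -584.8 + 1469.3 - 177.1 - 953.8 + 413.4 = 167.0
Services: 156.2 + 151.8 + 90.2 - 155.3 + 145.7 = 388.6
Trade balance = 167.0 + 388.6 = 555.6
(Excluded from the trade balance — financial account: foreign purchases of domestic corporate bonds 527.3, inward foreign direct investment in the manufacturing sector 400.1, sale of domestic government bonds to non-residents 342.7, borrowing by resident firms from foreign banks 156.2; secondary income: official development assistance provided to other countries 50.6; capital account: capital transfers received from emigrants 19.0, debt forgiveness received from foreign official creditors 60.3; primary income: dividends paid to foreign shareholders of resident firms 162.1, interest paid on external government debt 112.4, dividends received from foreign subsidiaries of resident firms 52.8, reinvested earnings on direct investment abroad 55.0.)

555.6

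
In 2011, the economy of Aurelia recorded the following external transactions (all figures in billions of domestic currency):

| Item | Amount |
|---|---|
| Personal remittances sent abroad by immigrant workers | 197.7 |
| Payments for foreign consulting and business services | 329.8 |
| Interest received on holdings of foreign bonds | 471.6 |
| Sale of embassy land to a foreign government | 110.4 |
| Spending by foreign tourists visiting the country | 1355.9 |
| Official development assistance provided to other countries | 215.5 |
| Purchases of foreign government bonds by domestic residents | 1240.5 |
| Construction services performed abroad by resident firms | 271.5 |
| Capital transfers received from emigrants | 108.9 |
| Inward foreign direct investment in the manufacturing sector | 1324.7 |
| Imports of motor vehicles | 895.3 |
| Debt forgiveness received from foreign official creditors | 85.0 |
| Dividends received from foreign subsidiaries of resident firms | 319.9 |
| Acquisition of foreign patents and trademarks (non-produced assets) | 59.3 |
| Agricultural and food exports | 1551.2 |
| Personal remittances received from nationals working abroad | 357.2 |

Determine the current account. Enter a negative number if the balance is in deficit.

2689.0

Goods: 1551.2 - 895.3 = 655.9
Services: 271.5 + 1355.9 - 329.8 = 1297.6
Primary income: 319.9 + 471.6 = 791.5
Secondary income: 357.2 - 197.7 - 215.5 = -56.0
Current account = 655.9 + 1297.6 + 791.5 + (-56.0) = 2689.0
(Excluded from the current account — capital account: sale of embassy land to a foreign government 110.4, capital transfers received from emigrants 108.9, debt forgiveness received from foreign official creditors 85.0, acquisition of foreign patents and trademarks (non-produced assets) 59.3; financial account: purchases of foreign government bonds by domestic residents 1240.5, inward foreign direct investment in the manufacturing sector 1324.7.)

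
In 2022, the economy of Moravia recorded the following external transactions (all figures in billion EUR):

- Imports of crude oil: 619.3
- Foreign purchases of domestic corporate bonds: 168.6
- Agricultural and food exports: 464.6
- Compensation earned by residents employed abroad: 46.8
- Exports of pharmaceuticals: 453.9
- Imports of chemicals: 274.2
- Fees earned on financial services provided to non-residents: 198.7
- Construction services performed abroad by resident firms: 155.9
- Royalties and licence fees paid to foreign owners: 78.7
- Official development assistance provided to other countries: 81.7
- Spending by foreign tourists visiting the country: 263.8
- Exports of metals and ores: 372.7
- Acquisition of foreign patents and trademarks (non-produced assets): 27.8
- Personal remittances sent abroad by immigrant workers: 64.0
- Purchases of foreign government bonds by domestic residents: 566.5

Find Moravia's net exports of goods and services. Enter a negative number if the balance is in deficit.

937.4

Goods: 372.7 + 453.9 + 464.6 - 274.2 - 619.3 = 397.7
Services: 198.7 + 263.8 + 155.9 - 78.7 = 539.7
Trade balance = 397.7 + 539.7 = 937.4
(Excluded from the trade balance — financial account: foreign purchases of domestic corporate bonds 168.6, purchases of foreign government bonds by domestic residents 566.5; primary income: compensation earned by residents employed abroad 46.8; secondary income: official development assistance provided to other countries 81.7, personal remittances sent abroad by immigrant workers 64.0; capital account: acquisition of foreign patents and trademarks (non-produced assets) 27.8.)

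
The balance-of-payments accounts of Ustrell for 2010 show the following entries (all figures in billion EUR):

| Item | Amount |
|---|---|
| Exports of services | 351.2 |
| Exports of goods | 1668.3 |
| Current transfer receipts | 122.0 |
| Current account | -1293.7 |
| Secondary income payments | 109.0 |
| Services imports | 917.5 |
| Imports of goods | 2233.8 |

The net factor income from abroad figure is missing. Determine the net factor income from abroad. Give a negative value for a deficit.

Current account = goods balance + services balance + net primary income + net secondary income
Sum of the known components = -1118.8
Net factor income from abroad = CA - (known components) = -1293.7 - (-1118.8) = -174.9

-174.9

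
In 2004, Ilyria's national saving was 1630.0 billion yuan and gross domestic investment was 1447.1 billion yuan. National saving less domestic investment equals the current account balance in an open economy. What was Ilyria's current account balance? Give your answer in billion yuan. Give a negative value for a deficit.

182.9

CA = S - I = 1630.0 - 1447.1 = 182.9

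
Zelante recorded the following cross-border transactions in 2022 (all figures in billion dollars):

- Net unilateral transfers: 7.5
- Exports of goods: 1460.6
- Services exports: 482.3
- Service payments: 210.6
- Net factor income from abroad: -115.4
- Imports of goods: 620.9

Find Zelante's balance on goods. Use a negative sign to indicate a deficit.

839.7

Goods balance = 1460.6 - 620.9 = 839.7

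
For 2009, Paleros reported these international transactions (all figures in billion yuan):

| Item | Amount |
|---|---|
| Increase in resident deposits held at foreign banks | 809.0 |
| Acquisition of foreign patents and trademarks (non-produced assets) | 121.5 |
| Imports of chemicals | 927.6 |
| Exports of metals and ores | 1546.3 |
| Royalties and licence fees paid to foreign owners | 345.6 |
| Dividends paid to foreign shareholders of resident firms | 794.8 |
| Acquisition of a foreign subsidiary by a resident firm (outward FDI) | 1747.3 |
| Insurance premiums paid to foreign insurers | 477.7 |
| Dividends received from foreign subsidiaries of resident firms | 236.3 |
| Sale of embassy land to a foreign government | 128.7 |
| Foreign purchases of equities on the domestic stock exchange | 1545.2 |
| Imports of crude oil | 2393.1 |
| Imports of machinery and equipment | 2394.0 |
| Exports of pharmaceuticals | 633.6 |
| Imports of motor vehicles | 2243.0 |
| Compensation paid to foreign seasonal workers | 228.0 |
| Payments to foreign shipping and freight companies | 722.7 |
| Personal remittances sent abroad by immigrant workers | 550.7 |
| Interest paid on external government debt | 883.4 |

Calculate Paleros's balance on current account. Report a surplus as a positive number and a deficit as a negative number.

Goods: -2393.1 - 2243.0 + 633.6 - 927.6 + 1546.3 - 2394.0 = -5777.8
Services: -345.6 - 722.7 - 477.7 = -1546.0
Primary income: -228.0 - 794.8 - 883.4 + 236.3 = -1669.9
Secondary income: -550.7
Current account = (-5777.8) + (-1546.0) + (-1669.9) + (-550.7) = -9544.4
(Excluded from the current account — financial account: increase in resident deposits held at foreign banks 809.0, acquisition of a foreign subsidiary by a resident firm (outward FDI) 1747.3, foreign purchases of equities on the domestic stock exchange 1545.2; capital account: acquisition of foreign patents and trademarks (non-produced assets) 121.5, sale of embassy land to a foreign government 128.7.)

-9544.4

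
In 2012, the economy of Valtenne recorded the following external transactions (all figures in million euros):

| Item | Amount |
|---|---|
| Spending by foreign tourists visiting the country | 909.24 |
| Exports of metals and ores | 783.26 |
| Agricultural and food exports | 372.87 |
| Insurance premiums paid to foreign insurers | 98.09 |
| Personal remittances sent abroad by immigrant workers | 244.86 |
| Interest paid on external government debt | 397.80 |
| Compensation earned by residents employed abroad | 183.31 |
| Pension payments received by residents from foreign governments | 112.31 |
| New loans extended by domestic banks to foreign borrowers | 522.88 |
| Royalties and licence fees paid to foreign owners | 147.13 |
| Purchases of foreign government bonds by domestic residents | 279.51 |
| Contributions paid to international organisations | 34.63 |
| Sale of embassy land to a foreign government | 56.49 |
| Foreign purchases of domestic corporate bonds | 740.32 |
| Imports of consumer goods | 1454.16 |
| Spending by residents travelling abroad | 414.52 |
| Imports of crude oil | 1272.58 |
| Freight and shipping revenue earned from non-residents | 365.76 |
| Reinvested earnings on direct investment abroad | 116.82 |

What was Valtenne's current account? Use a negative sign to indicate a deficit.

-1220.20

Goods: 783.26 - 1272.58 - 1454.16 + 372.87 = -1570.61
Services: 909.24 - 98.09 - 147.13 - 414.52 + 365.76 = 615.26
Primary income: 183.31 + 116.82 - 397.80 = -97.67
Secondary income: -244.86 - 34.63 + 112.31 = -167.18
Current account = (-1570.61) + 615.26 + (-97.67) + (-167.18) = -1220.20
(Excluded from the current account — financial account: new loans extended by domestic banks to foreign borrowers 522.88, purchases of foreign government bonds by domestic residents 279.51, foreign purchases of domestic corporate bonds 740.32; capital account: sale of embassy land to a foreign government 56.49.)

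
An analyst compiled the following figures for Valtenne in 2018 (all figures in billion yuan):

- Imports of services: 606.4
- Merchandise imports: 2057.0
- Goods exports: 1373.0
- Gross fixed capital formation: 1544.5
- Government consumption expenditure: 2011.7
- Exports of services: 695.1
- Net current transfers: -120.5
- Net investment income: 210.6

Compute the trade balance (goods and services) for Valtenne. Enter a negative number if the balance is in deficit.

-595.3

Goods balance = 1373.0 - 2057.0 = -684.0
Services balance = 695.1 - 606.4 = 88.7
Trade balance (goods + services) = -684.0 + 88.7 = -595.3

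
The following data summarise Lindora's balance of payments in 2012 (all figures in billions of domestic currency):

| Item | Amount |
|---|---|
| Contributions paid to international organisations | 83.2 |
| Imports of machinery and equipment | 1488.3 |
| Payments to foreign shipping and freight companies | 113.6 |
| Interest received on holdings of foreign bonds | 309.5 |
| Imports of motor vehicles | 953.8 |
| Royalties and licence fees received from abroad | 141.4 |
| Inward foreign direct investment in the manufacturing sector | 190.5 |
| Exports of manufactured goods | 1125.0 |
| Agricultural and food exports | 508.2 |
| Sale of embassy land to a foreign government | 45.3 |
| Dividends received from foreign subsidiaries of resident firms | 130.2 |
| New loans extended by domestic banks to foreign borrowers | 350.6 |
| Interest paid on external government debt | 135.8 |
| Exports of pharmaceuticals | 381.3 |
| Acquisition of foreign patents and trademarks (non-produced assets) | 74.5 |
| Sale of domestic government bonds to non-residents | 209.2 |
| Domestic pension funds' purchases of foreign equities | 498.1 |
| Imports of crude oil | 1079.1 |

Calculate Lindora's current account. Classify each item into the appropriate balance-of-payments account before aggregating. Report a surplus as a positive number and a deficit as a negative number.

Goods: -953.8 + 1125.0 + 508.2 - 1488.3 + 381.3 - 1079.1 = -1506.7
Services: -113.6 + 141.4 = 27.8
Primary income: 309.5 - 135.8 + 130.2 = 303.9
Secondary income: -83.2
Current account = (-1506.7) + 27.8 + 303.9 + (-83.2) = -1258.2
(Excluded from the current account — financial account: inward foreign direct investment in the manufacturing sector 190.5, new loans extended by domestic banks to foreign borrowers 350.6, sale of domestic government bonds to non-residents 209.2, domestic pension funds' purchases of foreign equities 498.1; capital account: sale of embassy land to a foreign government 45.3, acquisition of foreign patents and trademarks (non-produced assets) 74.5.)

-1258.2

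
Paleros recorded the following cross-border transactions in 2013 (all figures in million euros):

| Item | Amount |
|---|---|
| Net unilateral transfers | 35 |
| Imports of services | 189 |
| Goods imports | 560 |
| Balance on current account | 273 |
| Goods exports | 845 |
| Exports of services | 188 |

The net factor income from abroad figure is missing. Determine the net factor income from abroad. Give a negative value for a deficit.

-46

Current account = goods balance + services balance + net primary income + net secondary income
Sum of the known components = 319
Net factor income from abroad = CA - (known components) = 273 - 319 = -46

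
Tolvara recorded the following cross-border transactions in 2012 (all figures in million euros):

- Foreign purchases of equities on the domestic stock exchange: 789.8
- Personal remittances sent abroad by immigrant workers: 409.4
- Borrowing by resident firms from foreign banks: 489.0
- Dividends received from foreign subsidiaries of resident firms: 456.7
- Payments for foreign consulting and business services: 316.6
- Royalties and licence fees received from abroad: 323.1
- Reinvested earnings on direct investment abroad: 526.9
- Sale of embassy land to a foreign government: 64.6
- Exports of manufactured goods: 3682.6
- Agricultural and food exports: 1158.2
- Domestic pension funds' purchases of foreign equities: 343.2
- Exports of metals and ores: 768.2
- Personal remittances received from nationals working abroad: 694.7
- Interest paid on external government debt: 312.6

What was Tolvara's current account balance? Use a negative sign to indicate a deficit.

6571.8

Goods: 3682.6 + 1158.2 + 768.2 = 5609.0
Services: -316.6 + 323.1 = 6.5
Primary income: 456.7 - 312.6 + 526.9 = 671.0
Secondary income: -409.4 + 694.7 = 285.3
Current account = 5609.0 + 6.5 + 671.0 + 285.3 = 6571.8
(Excluded from the current account — financial account: foreign purchases of equities on the domestic stock exchange 789.8, borrowing by resident firms from foreign banks 489.0, domestic pension funds' purchases of foreign equities 343.2; capital account: sale of embassy land to a foreign government 64.6.)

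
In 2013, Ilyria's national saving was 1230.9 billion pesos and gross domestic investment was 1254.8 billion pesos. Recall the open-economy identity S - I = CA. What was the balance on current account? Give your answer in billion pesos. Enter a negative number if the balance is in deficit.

-23.9

CA = S - I = 1230.9 - 1254.8 = -23.9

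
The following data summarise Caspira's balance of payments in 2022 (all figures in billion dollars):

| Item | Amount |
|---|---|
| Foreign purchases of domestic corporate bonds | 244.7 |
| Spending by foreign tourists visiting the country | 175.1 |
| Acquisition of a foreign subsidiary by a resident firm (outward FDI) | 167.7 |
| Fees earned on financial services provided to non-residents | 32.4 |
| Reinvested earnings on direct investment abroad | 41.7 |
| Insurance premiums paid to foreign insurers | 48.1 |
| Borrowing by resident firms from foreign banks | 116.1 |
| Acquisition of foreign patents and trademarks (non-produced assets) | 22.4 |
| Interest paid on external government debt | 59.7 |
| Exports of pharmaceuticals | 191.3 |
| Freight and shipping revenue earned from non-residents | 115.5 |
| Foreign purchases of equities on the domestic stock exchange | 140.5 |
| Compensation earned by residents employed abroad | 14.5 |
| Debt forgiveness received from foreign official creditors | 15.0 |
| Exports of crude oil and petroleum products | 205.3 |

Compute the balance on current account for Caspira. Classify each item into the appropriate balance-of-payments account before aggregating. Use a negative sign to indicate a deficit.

668.0

Goods: 205.3 + 191.3 = 396.6
Services: 115.5 + 32.4 + 175.1 - 48.1 = 274.9
Primary income: 14.5 - 59.7 + 41.7 = -3.5
Current account = 396.6 + 274.9 + (-3.5) = 668.0
(Excluded from the current account — financial account: foreign purchases of domestic corporate bonds 244.7, acquisition of a foreign subsidiary by a resident firm (outward FDI) 167.7, borrowing by resident firms from foreign banks 116.1, foreign purchases of equities on the domestic stock exchange 140.5; capital account: acquisition of foreign patents and trademarks (non-produced assets) 22.4, debt forgiveness received from foreign official creditors 15.0.)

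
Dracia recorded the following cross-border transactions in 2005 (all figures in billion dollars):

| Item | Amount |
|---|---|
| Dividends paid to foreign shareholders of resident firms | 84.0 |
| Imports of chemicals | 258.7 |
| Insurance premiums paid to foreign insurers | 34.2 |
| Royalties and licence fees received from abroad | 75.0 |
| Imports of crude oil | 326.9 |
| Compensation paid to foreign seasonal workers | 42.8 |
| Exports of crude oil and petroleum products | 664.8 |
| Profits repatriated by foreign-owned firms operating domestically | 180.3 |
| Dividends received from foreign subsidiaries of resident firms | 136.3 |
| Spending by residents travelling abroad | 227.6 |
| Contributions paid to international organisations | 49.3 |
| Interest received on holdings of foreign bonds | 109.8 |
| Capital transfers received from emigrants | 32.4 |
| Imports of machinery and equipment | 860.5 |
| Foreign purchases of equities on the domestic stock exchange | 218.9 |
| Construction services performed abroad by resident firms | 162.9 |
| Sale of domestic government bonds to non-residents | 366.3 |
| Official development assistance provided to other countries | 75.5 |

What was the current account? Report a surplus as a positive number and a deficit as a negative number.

Goods: -258.7 - 860.5 - 326.9 + 664.8 = -781.3
Services: 162.9 + 75.0 - 227.6 - 34.2 = -23.9
Primary income: 136.3 + 109.8 - 180.3 - 42.8 - 84.0 = -61.0
Secondary income: -75.5 - 49.3 = -124.8
Current account = (-781.3) + (-23.9) + (-61.0) + (-124.8) = -991.0
(Excluded from the current account — capital account: capital transfers received from emigrants 32.4; financial account: foreign purchases of equities on the domestic stock exchange 218.9, sale of domestic government bonds to non-residents 366.3.)

-991.0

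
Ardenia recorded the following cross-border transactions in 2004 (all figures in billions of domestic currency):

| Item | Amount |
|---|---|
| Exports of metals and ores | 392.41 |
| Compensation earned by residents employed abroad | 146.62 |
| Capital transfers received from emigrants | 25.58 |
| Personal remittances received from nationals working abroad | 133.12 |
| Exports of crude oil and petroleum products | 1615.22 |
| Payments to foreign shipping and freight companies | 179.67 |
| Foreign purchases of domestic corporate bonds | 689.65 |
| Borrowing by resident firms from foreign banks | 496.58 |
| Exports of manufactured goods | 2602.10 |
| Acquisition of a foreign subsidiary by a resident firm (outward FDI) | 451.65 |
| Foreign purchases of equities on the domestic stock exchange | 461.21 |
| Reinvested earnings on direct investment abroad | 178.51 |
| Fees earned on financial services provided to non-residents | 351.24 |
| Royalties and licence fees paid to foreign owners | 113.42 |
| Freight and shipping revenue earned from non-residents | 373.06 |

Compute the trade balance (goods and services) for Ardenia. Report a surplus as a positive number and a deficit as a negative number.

5040.94

Goods: 392.41 + 2602.10 + 1615.22 = 4609.73
Services: 351.24 - 179.67 - 113.42 + 373.06 = 431.21
Trade balance = 4609.73 + 431.21 = 5040.94
(Excluded from the trade balance — primary income: compensation earned by residents employed abroad 146.62, reinvested earnings on direct investment abroad 178.51; capital account: capital transfers received from emigrants 25.58; secondary income: personal remittances received from nationals working abroad 133.12; financial account: foreign purchases of domestic corporate bonds 689.65, borrowing by resident firms from foreign banks 496.58, acquisition of a foreign subsidiary by a resident firm (outward FDI) 451.65, foreign purchases of equities on the domestic stock exchange 461.21.)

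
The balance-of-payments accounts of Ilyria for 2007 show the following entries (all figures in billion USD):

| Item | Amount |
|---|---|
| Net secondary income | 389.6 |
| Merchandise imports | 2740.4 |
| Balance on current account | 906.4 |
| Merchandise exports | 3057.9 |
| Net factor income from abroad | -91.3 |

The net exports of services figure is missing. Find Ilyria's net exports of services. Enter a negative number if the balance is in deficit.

Current account = goods balance + services balance + net primary income + net secondary income
Sum of the known components = 615.8
Net exports of services = CA - (known components) = 906.4 - 615.8 = 290.6

290.6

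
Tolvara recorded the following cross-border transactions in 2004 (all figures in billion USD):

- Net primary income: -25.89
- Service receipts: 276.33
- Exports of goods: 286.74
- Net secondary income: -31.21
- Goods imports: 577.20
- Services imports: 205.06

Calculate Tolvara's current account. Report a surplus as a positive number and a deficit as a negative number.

-276.29

Goods balance = 286.74 - 577.20 = -290.46
Services balance = 276.33 - 205.06 = 71.27
Trade balance (goods + services) = -290.46 + 71.27 = -219.19
Net primary income = -25.89
Net secondary income = -31.21
Current account = -219.19 + (-25.89) + (-31.21) = -276.29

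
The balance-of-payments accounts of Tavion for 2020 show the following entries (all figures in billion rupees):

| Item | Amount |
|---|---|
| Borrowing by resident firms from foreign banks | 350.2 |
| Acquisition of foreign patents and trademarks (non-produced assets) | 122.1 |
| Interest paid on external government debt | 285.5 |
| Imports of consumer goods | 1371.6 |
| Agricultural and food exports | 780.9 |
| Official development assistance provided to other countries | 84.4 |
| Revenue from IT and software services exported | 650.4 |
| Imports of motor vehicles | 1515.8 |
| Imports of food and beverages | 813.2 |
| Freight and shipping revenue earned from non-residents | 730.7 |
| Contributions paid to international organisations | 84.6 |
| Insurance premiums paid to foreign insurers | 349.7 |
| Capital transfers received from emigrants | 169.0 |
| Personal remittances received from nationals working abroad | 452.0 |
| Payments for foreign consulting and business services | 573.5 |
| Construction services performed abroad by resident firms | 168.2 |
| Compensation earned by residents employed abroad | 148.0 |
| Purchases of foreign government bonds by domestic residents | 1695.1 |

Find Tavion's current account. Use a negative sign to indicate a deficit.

-2148.1

Goods: -1515.8 - 813.2 + 780.9 - 1371.6 = -2919.7
Services: 168.2 + 650.4 - 349.7 + 730.7 - 573.5 = 626.1
Primary income: -285.5 + 148.0 = -137.5
Secondary income: -84.6 + 452.0 - 84.4 = 283.0
Current account = (-2919.7) + 626.1 + (-137.5) + 283.0 = -2148.1
(Excluded from the current account — financial account: borrowing by resident firms from foreign banks 350.2, purchases of foreign government bonds by domestic residents 1695.1; capital account: acquisition of foreign patents and trademarks (non-produced assets) 122.1, capital transfers received from emigrants 169.0.)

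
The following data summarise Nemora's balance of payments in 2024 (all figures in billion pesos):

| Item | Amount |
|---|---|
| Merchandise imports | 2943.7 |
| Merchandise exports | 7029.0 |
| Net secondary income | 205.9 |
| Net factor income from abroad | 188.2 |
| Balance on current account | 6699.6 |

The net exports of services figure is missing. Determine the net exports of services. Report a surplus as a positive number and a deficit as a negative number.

2220.2

Current account = goods balance + services balance + net primary income + net secondary income
Sum of the known components = 4479.4
Net exports of services = CA - (known components) = 6699.6 - 4479.4 = 2220.2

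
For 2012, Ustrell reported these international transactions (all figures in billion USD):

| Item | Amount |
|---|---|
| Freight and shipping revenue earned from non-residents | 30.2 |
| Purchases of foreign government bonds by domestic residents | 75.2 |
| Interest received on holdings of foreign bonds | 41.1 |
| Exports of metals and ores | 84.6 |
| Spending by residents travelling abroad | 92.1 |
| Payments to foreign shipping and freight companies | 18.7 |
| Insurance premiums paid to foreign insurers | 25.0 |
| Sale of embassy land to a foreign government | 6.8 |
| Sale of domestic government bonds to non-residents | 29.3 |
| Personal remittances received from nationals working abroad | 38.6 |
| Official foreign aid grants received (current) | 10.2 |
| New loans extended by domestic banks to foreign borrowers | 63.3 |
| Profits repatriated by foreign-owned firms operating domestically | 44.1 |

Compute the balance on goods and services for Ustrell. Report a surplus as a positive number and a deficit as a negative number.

-21.0

Goods: 84.6
Services: -18.7 - 25.0 - 92.1 + 30.2 = -105.6
Trade balance = 84.6 + (-105.6) = -21.0
(Excluded from the trade balance — financial account: purchases of foreign government bonds by domestic residents 75.2, sale of domestic government bonds to non-residents 29.3, new loans extended by domestic banks to foreign borrowers 63.3; primary income: interest received on holdings of foreign bonds 41.1, profits repatriated by foreign-owned firms operating domestically 44.1; capital account: sale of embassy land to a foreign government 6.8; secondary income: personal remittances received from nationals working abroad 38.6, official foreign aid grants received (current) 10.2.)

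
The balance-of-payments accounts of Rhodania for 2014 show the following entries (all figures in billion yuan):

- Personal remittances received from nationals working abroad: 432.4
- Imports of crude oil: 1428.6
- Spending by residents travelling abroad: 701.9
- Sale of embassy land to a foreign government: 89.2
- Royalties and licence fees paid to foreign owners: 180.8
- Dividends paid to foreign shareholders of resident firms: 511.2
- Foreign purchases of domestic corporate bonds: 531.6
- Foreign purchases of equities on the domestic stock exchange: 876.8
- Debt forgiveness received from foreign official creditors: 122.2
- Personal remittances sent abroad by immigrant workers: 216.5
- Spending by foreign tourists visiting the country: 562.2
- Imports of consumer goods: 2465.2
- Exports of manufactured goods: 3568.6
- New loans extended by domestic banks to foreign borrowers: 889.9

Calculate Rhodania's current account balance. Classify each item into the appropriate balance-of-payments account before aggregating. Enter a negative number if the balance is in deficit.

Goods: -1428.6 - 2465.2 + 3568.6 = -325.2
Services: -180.8 + 562.2 - 701.9 = -320.5
Primary income: -511.2
Secondary income: -216.5 + 432.4 = 215.9
Current account = (-325.2) + (-320.5) + (-511.2) + 215.9 = -941.0
(Excluded from the current account — capital account: sale of embassy land to a foreign government 89.2, debt forgiveness received from foreign official creditors 122.2; financial account: foreign purchases of domestic corporate bonds 531.6, foreign purchases of equities on the domestic stock exchange 876.8, new loans extended by domestic banks to foreign borrowers 889.9.)

-941.0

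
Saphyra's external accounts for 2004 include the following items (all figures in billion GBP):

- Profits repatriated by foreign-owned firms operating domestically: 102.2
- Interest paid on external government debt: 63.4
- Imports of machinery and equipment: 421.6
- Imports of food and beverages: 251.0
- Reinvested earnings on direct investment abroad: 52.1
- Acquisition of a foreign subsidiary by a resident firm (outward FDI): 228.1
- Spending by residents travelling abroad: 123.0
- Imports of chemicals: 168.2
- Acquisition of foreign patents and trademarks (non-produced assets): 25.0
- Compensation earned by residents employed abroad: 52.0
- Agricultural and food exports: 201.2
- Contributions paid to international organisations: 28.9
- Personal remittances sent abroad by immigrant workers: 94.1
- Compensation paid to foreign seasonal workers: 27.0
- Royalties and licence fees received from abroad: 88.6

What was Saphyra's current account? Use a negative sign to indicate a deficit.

Goods: -251.0 - 421.6 - 168.2 + 201.2 = -639.6
Services: -123.0 + 88.6 = -34.4
Primary income: 52.1 + 52.0 - 102.2 - 63.4 - 27.0 = -88.5
Secondary income: -94.1 - 28.9 = -123.0
Current account = (-639.6) + (-34.4) + (-88.5) + (-123.0) = -885.5
(Excluded from the current account — financial account: acquisition of a foreign subsidiary by a resident firm (outward FDI) 228.1; capital account: acquisition of foreign patents and trademarks (non-produced assets) 25.0.)

-885.5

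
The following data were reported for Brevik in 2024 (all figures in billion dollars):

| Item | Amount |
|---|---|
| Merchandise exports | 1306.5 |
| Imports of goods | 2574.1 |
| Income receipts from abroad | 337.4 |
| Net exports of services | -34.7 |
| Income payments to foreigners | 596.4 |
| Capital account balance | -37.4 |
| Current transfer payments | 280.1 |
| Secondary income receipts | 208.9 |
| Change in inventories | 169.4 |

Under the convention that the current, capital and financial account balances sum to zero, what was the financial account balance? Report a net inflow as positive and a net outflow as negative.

1669.9

Goods balance = 1306.5 - 2574.1 = -1267.6
Services balance = -34.7
Trade balance (goods + services) = -1267.6 + (-34.7) = -1302.3
Net primary income = 337.4 - 596.4 = -259.0
Net secondary income = 208.9 - 280.1 = -71.2
Current account = -1302.3 + (-259.0) + (-71.2) = -1632.5
Financial account = -(-1632.5 + (-37.4)) = 1669.9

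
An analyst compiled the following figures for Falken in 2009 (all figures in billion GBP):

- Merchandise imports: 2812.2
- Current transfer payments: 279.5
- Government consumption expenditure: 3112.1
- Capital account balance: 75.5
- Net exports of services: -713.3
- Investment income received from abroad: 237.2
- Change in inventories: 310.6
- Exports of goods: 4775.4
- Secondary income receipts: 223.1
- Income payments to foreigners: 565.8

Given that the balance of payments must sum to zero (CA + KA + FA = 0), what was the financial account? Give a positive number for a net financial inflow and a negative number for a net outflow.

Goods balance = 4775.4 - 2812.2 = 1963.2
Services balance = -713.3
Trade balance (goods + services) = 1963.2 + (-713.3) = 1249.9
Net primary income = 237.2 - 565.8 = -328.6
Net secondary income = 223.1 - 279.5 = -56.4
Current account = 1249.9 + (-328.6) + (-56.4) = 864.9
Financial account = -(864.9 + 75.5) = -940.4

-940.4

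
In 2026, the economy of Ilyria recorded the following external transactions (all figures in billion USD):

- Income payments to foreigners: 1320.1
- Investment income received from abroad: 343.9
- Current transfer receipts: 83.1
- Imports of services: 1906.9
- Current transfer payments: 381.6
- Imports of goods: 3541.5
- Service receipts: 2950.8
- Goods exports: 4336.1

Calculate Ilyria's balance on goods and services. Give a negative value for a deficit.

Goods balance = 4336.1 - 3541.5 = 794.6
Services balance = 2950.8 - 1906.9 = 1043.9
Trade balance (goods + services) = 794.6 + 1043.9 = 1838.5

1838.5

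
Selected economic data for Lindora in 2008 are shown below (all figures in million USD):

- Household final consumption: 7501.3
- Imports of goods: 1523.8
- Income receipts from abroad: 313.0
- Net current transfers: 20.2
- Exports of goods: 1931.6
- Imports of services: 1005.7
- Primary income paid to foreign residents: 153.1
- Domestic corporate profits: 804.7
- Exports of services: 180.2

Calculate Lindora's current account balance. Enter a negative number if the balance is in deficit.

-237.6

Goods balance = 1931.6 - 1523.8 = 407.8
Services balance = 180.2 - 1005.7 = -825.5
Trade balance (goods + services) = 407.8 + (-825.5) = -417.7
Net primary income = 313.0 - 153.1 = 159.9
Net secondary income = 20.2
Current account = -417.7 + 159.9 + 20.2 = -237.6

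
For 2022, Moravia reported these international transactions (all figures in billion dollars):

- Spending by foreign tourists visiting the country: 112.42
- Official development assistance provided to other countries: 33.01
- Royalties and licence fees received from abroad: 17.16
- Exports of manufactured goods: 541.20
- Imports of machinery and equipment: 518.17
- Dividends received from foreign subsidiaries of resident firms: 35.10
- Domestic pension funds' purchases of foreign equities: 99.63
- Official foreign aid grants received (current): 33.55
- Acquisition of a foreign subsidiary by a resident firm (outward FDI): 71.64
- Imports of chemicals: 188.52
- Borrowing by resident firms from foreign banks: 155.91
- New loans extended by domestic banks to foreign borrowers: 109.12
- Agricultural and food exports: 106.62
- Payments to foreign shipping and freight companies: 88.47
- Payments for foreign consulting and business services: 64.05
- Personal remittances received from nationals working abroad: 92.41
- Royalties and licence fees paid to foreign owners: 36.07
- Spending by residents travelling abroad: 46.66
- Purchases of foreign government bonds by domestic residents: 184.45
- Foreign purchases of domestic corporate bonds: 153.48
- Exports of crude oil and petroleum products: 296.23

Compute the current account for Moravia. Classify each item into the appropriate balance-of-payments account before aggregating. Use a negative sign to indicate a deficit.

259.74

Goods: 106.62 - 518.17 + 296.23 - 188.52 + 541.20 = 237.36
Services: -36.07 + 17.16 - 64.05 - 46.66 + 112.42 - 88.47 = -105.67
Primary income: 35.10
Secondary income: 33.55 + 92.41 - 33.01 = 92.95
Current account = 237.36 + (-105.67) + 35.10 + 92.95 = 259.74
(Excluded from the current account — financial account: domestic pension funds' purchases of foreign equities 99.63, acquisition of a foreign subsidiary by a resident firm (outward FDI) 71.64, borrowing by resident firms from foreign banks 155.91, new loans extended by domestic banks to foreign borrowers 109.12, purchases of foreign government bonds by domestic residents 184.45, foreign purchases of domestic corporate bonds 153.48.)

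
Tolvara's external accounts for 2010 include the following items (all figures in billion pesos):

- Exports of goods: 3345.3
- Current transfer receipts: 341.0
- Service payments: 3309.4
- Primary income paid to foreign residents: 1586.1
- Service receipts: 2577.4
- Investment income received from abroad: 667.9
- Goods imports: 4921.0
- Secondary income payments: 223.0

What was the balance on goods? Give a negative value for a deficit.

Goods balance = 3345.3 - 4921.0 = -1575.7

-1575.7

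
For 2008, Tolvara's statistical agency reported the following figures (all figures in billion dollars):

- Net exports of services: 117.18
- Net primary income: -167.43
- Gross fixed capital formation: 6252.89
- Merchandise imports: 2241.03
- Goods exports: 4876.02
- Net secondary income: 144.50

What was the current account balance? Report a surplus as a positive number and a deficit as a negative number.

Goods balance = 4876.02 - 2241.03 = 2634.99
Services balance = 117.18
Trade balance (goods + services) = 2634.99 + 117.18 = 2752.17
Net primary income = -167.43
Net secondary income = 144.50
Current account = 2752.17 + (-167.43) + 144.50 = 2729.24

2729.24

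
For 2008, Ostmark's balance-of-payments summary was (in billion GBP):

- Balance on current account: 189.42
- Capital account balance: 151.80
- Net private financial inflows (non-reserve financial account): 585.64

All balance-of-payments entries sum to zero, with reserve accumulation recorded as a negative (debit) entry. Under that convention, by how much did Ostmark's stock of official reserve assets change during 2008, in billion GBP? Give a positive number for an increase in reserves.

Official reserve transactions balance = -(189.42 + 151.80 + 585.64) = -926.86
An accumulation of reserves is recorded as a debit (negative entry), so the change in the stock of reserves is the negative of that balance.
Change in official reserves = -(-926.86) = 926.86

926.86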